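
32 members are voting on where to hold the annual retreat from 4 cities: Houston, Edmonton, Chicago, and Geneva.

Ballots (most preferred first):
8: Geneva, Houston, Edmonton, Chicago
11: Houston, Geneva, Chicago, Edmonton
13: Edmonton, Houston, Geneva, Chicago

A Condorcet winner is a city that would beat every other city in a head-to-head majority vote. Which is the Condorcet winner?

Houston vs Edmonton: 19–13
Houston vs Chicago: 32–0
Houston vs Geneva: 24–8
Houston beats every other city.

Houston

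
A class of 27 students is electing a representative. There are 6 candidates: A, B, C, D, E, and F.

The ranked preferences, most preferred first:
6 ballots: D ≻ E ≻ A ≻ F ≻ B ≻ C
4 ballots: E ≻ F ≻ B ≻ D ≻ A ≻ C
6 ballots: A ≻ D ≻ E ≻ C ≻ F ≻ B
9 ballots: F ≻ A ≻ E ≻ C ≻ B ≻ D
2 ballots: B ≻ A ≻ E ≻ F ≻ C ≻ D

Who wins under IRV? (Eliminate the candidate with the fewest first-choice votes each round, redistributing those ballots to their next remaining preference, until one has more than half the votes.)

Round 1: A 6, B 2, C 0, D 6, E 4, F 9. C eliminated.
Round 2: A 6, B 2, D 6, E 4, F 9. B eliminated.
Round 3: A 8, D 6, E 4, F 9. E eliminated.
Round 4: A 8, D 6, F 13. D eliminated.
Round 5: A 14, F 13. A has a majority (≥14).

A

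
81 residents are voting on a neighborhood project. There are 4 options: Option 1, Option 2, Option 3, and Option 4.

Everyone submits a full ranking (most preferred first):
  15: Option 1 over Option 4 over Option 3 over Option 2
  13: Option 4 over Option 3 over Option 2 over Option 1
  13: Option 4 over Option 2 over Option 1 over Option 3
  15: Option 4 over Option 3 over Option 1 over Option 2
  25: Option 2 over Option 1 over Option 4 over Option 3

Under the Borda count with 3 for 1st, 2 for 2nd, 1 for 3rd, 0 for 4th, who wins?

Option 4

Option 1: 15×3 + 13×0 + 13×1 + 15×1 + 25×2 = 123
Option 2: 15×0 + 13×1 + 13×2 + 15×0 + 25×3 = 114
Option 3: 15×1 + 13×2 + 13×0 + 15×2 + 25×0 = 71
Option 4: 15×2 + 13×3 + 13×3 + 15×3 + 25×1 = 178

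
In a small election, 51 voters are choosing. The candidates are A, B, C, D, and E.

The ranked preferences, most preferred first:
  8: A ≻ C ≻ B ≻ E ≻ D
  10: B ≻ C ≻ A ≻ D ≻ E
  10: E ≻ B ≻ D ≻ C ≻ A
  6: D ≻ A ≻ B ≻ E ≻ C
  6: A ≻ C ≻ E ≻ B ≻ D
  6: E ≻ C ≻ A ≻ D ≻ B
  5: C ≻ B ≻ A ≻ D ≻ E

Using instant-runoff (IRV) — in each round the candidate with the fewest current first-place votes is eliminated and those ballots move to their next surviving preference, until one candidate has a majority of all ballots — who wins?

Round 1: A 14, B 10, C 5, D 6, E 16. C eliminated.
Round 2: A 14, B 15, D 6, E 16. D eliminated.
Round 3: A 20, B 15, E 16. B eliminated.
Round 4: A 35, E 16. A has a majority (≥26).

A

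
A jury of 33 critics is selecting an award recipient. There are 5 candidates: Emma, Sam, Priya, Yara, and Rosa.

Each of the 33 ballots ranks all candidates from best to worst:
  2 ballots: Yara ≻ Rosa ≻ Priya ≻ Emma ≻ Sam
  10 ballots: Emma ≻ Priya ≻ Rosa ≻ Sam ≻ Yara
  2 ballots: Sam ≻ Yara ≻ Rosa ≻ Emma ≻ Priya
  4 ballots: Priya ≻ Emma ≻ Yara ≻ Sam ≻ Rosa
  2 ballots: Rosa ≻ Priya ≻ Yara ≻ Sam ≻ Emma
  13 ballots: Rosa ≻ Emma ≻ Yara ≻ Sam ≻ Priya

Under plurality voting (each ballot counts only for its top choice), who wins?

First-place votes: Emma 10, Sam 2, Priya 4, Yara 2, Rosa 15.

Rosa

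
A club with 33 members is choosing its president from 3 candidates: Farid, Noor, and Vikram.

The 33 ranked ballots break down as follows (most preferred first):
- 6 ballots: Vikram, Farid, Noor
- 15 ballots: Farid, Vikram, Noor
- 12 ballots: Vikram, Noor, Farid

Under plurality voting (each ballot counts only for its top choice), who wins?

First-place votes: Farid 15, Noor 0, Vikram 18.

Vikram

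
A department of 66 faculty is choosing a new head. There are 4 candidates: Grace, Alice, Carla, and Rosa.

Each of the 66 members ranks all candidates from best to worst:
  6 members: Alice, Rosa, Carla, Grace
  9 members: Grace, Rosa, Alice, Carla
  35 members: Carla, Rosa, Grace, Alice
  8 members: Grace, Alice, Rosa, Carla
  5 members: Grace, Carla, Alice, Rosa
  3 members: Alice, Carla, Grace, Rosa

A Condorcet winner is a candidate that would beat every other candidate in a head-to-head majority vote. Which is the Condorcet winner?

Carla vs Grace: 44–22
Carla vs Alice: 40–26
Carla vs Rosa: 43–23
Carla beats every other candidate.

Carla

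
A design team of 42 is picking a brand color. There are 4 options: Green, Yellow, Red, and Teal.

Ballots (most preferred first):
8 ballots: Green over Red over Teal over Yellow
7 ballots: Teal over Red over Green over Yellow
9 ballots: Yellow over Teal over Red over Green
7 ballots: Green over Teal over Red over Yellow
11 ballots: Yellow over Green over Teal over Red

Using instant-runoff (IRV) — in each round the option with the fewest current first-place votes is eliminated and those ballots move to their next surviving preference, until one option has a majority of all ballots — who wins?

Round 1: Green 15, Yellow 20, Red 0, Teal 7. Red eliminated.
Round 2: Green 15, Yellow 20, Teal 7. Teal eliminated.
Round 3: Green 22, Yellow 20. Green has a majority (≥22).

Green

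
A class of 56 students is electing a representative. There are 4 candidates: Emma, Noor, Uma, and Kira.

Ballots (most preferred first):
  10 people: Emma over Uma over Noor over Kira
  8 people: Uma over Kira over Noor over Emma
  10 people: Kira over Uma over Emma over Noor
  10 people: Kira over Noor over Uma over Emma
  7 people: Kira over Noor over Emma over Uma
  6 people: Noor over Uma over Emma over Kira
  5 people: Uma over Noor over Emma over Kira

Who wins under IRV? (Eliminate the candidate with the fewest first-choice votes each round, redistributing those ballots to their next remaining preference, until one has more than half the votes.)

Round 1: Emma 10, Noor 6, Uma 13, Kira 27. Noor eliminated.
Round 2: Emma 10, Uma 19, Kira 27. Emma eliminated.
Round 3: Uma 29, Kira 27. Uma has a majority (≥29).

Uma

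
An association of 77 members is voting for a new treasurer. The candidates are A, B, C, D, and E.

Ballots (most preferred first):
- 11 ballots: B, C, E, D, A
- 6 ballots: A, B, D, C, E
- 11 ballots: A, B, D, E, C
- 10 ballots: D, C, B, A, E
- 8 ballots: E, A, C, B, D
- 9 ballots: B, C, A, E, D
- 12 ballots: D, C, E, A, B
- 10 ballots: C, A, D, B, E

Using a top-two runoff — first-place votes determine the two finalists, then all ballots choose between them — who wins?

B

Round 1 first-place votes: A 17, B 20, C 10, D 22, E 8. D and B advance.
Runoff: D is ranked above B on 32 ballots, B above D on 45.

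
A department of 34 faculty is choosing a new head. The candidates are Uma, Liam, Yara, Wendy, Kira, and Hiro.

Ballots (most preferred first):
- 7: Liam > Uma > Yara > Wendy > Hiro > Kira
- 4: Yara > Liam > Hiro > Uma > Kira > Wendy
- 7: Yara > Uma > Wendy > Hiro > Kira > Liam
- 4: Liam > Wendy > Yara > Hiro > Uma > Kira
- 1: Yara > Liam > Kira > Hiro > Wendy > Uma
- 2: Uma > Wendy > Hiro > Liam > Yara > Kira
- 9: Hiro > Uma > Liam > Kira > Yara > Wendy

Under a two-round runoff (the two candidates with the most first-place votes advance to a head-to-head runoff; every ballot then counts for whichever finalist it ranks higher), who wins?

Round 1 first-place votes: Uma 2, Liam 11, Yara 12, Wendy 0, Kira 0, Hiro 9. Yara and Liam advance.
Runoff: Yara is ranked above Liam on 12 ballots, Liam above Yara on 22.

Liam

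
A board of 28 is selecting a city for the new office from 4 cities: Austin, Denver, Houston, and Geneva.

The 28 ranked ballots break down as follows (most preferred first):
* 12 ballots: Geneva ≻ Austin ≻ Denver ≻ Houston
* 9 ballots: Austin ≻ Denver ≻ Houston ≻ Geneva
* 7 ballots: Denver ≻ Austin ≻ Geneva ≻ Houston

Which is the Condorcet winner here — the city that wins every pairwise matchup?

Austin

Austin vs Denver: 21–7
Austin vs Houston: 28–0
Austin vs Geneva: 16–12
Austin beats every other city.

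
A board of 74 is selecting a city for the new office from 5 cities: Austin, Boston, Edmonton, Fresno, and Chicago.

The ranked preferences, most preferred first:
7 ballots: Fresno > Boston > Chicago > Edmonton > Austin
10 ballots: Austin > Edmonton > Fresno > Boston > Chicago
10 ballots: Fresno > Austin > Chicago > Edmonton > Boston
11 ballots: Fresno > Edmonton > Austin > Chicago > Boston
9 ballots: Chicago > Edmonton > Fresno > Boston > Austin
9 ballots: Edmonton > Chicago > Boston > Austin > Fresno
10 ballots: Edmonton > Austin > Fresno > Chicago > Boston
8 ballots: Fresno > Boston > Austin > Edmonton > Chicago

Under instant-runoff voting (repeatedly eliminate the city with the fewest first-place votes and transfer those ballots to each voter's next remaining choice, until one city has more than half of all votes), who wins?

Round 1: Austin 10, Boston 0, Edmonton 19, Fresno 36, Chicago 9. Boston eliminated.
Round 2: Austin 10, Edmonton 19, Fresno 36, Chicago 9. Chicago eliminated.
Round 3: Austin 10, Edmonton 28, Fresno 36. Austin eliminated.
Round 4: Edmonton 38, Fresno 36. Edmonton has a majority (≥38).

Edmonton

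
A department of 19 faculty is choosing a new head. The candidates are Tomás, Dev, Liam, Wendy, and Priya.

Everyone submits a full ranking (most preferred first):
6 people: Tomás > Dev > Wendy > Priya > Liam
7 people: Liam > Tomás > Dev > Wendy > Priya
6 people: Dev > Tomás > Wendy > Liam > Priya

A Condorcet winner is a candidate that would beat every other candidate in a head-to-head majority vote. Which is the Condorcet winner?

Tomás

Tomás vs Dev: 13–6
Tomás vs Liam: 12–7
Tomás vs Wendy: 19–0
Tomás vs Priya: 19–0
Tomás beats every other candidate.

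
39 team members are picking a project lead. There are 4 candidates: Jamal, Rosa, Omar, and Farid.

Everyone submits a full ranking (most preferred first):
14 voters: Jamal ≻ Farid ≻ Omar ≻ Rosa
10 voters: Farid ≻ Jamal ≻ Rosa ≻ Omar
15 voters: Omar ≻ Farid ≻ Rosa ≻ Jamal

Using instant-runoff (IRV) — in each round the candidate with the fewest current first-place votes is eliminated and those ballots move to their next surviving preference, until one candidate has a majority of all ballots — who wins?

Jamal

Round 1: Jamal 14, Rosa 0, Omar 15, Farid 10. Rosa eliminated.
Round 2: Jamal 14, Omar 15, Farid 10. Farid eliminated.
Round 3: Jamal 24, Omar 15. Jamal has a majority (≥20).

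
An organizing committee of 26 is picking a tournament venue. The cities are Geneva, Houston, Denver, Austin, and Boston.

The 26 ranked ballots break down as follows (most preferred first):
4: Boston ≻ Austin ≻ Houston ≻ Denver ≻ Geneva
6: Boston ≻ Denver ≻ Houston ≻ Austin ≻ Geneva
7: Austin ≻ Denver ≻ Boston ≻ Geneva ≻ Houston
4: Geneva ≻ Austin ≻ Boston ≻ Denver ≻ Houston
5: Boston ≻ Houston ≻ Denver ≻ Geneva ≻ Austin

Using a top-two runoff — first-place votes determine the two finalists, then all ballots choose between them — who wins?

Boston

Round 1 first-place votes: Geneva 4, Houston 0, Denver 0, Austin 7, Boston 15. Boston and Austin advance.
Runoff: Boston is ranked above Austin on 15 ballots, Austin above Boston on 11.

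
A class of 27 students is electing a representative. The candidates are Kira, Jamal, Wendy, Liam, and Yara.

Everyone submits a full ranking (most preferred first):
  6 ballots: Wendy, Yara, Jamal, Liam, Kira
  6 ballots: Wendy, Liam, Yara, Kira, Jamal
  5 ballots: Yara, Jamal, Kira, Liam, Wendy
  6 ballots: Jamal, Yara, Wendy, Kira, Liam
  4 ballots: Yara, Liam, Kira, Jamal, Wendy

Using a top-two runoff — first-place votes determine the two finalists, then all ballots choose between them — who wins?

Round 1 first-place votes: Kira 0, Jamal 6, Wendy 12, Liam 0, Yara 9. Wendy and Yara advance.
Runoff: Wendy is ranked above Yara on 12 ballots, Yara above Wendy on 15.

Yara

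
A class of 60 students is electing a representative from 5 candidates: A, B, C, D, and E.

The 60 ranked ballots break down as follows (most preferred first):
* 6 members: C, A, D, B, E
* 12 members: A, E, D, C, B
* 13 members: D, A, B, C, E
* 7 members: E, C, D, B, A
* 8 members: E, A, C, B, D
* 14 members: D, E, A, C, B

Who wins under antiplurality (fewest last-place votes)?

Last-place votes: A 7, B 26, C 0, D 8, E 19.

C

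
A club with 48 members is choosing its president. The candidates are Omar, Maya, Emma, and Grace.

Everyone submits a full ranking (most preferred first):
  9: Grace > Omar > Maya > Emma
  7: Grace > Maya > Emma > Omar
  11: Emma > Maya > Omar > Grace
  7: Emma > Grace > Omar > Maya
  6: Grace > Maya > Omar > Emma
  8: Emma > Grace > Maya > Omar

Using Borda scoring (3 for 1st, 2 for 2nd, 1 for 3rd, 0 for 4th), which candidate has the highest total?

Omar: 9×2 + 7×0 + 11×1 + 7×1 + 6×1 + 8×0 = 42
Maya: 9×1 + 7×2 + 11×2 + 7×0 + 6×2 + 8×1 = 65
Emma: 9×0 + 7×1 + 11×3 + 7×3 + 6×0 + 8×3 = 85
Grace: 9×3 + 7×3 + 11×0 + 7×2 + 6×3 + 8×2 = 96

Grace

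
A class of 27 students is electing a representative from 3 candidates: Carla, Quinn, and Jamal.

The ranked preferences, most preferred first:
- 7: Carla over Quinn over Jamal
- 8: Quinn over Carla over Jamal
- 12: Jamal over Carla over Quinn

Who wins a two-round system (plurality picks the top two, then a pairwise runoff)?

Round 1 first-place votes: Carla 7, Quinn 8, Jamal 12. Jamal and Quinn advance.
Runoff: Jamal is ranked above Quinn on 12 ballots, Quinn above Jamal on 15.

Quinn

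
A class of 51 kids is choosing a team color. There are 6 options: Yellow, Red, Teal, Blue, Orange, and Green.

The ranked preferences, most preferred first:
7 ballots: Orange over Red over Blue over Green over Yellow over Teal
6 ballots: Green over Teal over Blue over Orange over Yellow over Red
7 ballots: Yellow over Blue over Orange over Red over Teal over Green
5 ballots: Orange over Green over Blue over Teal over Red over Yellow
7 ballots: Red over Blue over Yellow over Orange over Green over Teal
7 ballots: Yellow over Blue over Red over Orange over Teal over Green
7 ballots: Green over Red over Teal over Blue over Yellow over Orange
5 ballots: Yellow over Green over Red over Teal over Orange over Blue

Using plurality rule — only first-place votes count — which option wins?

First-place votes: Yellow 19, Red 7, Teal 0, Blue 0, Orange 12, Green 13.

Yellow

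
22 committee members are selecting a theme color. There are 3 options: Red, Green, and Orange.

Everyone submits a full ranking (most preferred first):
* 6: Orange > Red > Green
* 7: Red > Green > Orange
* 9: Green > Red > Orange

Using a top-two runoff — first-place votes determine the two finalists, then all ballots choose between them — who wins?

Round 1 first-place votes: Red 7, Green 9, Orange 6. Green and Red advance.
Runoff: Green is ranked above Red on 9 ballots, Red above Green on 13.

Red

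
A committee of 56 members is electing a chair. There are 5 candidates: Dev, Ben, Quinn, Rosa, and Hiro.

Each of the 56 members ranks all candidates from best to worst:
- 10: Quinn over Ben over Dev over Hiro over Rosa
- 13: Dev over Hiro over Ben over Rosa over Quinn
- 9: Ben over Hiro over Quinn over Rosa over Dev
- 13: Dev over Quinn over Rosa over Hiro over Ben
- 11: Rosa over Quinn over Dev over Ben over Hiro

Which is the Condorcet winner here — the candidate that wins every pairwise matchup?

Quinn vs Dev: 30–26
Quinn vs Ben: 34–22
Quinn vs Rosa: 32–24
Quinn vs Hiro: 34–22
Quinn beats every other candidate.

Quinn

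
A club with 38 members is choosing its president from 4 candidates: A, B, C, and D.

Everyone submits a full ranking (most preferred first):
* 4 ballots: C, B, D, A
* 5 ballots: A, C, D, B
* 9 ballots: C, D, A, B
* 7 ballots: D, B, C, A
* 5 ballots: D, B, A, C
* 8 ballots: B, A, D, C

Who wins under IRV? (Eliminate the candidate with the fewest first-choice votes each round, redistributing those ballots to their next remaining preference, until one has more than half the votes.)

Round 1: A 5, B 8, C 13, D 12. A eliminated.
Round 2: B 8, C 18, D 12. B eliminated.
Round 3: C 18, D 20. D has a majority (≥20).

D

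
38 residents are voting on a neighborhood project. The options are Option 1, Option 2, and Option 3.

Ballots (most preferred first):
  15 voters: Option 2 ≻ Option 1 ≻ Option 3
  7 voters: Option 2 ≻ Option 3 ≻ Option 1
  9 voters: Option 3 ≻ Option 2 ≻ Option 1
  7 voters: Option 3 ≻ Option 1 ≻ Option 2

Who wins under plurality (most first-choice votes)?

First-place votes: Option 1 0, Option 2 22, Option 3 16.

Option 2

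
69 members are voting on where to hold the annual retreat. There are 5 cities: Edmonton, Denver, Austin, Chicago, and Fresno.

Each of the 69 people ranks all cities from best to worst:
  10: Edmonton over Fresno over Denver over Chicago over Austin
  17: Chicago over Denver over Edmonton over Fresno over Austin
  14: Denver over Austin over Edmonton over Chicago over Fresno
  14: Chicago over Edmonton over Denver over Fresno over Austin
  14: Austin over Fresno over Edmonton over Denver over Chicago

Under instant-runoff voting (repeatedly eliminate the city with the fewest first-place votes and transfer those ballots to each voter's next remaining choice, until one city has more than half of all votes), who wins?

Round 1: Edmonton 10, Denver 14, Austin 14, Chicago 31, Fresno 0. Fresno eliminated.
Round 2: Edmonton 10, Denver 14, Austin 14, Chicago 31. Edmonton eliminated.
Round 3: Denver 24, Austin 14, Chicago 31. Austin eliminated.
Round 4: Denver 38, Chicago 31. Denver has a majority (≥35).

Denver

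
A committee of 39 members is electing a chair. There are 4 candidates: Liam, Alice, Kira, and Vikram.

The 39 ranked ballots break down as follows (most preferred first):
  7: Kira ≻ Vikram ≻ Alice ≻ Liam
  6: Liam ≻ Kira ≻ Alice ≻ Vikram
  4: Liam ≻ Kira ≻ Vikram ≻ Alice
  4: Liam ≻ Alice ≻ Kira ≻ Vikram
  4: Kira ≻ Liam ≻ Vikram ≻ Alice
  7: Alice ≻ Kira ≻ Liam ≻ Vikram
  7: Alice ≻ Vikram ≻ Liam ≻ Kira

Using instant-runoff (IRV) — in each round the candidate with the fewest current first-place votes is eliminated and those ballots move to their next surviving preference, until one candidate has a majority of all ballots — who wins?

Alice

Round 1: Liam 14, Alice 14, Kira 11, Vikram 0. Vikram eliminated.
Round 2: Liam 14, Alice 14, Kira 11. Kira eliminated.
Round 3: Liam 18, Alice 21. Alice has a majority (≥20).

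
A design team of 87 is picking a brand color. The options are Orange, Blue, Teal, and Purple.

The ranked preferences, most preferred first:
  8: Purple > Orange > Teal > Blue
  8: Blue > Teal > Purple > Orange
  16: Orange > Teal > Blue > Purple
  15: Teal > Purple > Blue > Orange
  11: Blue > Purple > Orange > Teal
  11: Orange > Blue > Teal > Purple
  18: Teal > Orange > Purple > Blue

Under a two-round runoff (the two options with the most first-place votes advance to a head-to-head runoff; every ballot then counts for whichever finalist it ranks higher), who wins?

Orange

Round 1 first-place votes: Orange 27, Blue 19, Teal 33, Purple 8. Teal and Orange advance.
Runoff: Teal is ranked above Orange on 41 ballots, Orange above Teal on 46.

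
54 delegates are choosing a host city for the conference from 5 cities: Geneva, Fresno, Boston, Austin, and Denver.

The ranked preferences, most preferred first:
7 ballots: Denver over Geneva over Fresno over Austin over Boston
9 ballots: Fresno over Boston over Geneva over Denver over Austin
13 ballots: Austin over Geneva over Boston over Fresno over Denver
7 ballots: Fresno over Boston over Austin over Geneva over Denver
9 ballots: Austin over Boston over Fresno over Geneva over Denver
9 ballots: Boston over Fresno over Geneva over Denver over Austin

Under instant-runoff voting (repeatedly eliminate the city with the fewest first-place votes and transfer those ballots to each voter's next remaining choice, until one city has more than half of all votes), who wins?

Round 1: Geneva 0, Fresno 16, Boston 9, Austin 22, Denver 7. Geneva eliminated.
Round 2: Fresno 16, Boston 9, Austin 22, Denver 7. Denver eliminated.
Round 3: Fresno 23, Boston 9, Austin 22. Boston eliminated.
Round 4: Fresno 32, Austin 22. Fresno has a majority (≥28).

Fresno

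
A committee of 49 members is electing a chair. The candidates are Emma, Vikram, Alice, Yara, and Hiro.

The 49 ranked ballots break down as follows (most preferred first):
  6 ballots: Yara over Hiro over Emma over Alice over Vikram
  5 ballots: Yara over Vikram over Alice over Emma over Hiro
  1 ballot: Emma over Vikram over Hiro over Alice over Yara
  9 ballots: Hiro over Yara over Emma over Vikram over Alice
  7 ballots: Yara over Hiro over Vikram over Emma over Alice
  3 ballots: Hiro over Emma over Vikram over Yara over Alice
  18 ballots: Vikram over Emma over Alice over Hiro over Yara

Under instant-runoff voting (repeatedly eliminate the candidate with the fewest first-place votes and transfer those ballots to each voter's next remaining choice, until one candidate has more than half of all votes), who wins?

Yara

Round 1: Emma 1, Vikram 18, Alice 0, Yara 18, Hiro 12. Alice eliminated.
Round 2: Emma 1, Vikram 18, Yara 18, Hiro 12. Emma eliminated.
Round 3: Vikram 19, Yara 18, Hiro 12. Hiro eliminated.
Round 4: Vikram 22, Yara 27. Yara has a majority (≥25).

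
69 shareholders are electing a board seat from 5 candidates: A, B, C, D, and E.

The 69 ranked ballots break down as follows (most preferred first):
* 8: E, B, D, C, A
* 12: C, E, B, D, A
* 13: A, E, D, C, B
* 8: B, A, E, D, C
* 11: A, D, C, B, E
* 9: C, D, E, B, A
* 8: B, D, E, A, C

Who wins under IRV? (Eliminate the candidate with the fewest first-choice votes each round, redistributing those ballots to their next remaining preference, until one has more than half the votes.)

B

Round 1: A 24, B 16, C 21, D 0, E 8. D eliminated.
Round 2: A 24, B 16, C 21, E 8. E eliminated.
Round 3: A 24, B 24, C 21. C eliminated.
Round 4: A 24, B 45. B has a majority (≥35).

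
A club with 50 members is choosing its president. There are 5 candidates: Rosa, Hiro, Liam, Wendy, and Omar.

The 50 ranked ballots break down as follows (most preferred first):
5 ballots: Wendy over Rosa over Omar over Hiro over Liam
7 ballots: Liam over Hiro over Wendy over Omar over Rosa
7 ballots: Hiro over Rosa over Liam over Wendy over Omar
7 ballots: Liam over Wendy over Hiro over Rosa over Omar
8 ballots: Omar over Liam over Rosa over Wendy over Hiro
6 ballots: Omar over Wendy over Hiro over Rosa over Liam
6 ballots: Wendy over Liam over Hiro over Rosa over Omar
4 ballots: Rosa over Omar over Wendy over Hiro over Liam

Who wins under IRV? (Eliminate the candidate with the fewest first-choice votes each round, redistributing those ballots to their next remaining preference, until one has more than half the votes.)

Round 1: Rosa 4, Hiro 7, Liam 14, Wendy 11, Omar 14. Rosa eliminated.
Round 2: Hiro 7, Liam 14, Wendy 11, Omar 18. Hiro eliminated.
Round 3: Liam 21, Wendy 11, Omar 18. Wendy eliminated.
Round 4: Liam 27, Omar 23. Liam has a majority (≥26).

Liam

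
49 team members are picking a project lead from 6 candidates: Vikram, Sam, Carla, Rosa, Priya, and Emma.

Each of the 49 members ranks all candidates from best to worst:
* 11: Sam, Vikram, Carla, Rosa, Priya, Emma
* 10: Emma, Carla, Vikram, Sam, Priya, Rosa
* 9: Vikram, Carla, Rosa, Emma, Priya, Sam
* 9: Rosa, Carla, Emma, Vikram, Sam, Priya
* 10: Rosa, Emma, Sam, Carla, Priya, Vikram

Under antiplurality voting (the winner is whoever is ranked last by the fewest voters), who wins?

Carla

Last-place votes: Vikram 10, Sam 9, Carla 0, Rosa 10, Priya 9, Emma 11.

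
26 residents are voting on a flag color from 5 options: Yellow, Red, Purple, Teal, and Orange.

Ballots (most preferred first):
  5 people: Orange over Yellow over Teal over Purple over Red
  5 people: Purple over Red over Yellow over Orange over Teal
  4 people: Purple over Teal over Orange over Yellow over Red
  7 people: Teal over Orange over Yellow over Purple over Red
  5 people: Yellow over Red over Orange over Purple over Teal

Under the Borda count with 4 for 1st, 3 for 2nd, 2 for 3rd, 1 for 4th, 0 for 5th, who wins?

Orange

Yellow: 5×3 + 5×2 + 4×1 + 7×2 + 5×4 = 63
Red: 5×0 + 5×3 + 4×0 + 7×0 + 5×3 = 30
Purple: 5×1 + 5×4 + 4×4 + 7×1 + 5×1 = 53
Teal: 5×2 + 5×0 + 4×3 + 7×4 + 5×0 = 50
Orange: 5×4 + 5×1 + 4×2 + 7×3 + 5×2 = 64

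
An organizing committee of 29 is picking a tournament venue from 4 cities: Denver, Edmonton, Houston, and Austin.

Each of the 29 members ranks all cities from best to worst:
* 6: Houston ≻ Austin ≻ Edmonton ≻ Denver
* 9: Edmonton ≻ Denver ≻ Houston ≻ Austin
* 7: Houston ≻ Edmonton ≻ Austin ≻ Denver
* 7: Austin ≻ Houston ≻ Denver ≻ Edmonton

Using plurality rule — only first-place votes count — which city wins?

First-place votes: Denver 0, Edmonton 9, Houston 13, Austin 7.

Houston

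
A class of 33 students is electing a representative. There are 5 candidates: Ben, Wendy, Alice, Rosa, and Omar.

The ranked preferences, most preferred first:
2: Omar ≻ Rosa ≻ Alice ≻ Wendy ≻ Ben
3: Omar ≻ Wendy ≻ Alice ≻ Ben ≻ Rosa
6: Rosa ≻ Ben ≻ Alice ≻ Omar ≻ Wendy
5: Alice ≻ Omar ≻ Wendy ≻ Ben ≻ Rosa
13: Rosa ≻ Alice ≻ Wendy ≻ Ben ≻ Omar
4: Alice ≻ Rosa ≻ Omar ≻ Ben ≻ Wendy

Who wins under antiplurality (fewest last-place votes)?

Alice

Last-place votes: Ben 2, Wendy 10, Alice 0, Rosa 8, Omar 13.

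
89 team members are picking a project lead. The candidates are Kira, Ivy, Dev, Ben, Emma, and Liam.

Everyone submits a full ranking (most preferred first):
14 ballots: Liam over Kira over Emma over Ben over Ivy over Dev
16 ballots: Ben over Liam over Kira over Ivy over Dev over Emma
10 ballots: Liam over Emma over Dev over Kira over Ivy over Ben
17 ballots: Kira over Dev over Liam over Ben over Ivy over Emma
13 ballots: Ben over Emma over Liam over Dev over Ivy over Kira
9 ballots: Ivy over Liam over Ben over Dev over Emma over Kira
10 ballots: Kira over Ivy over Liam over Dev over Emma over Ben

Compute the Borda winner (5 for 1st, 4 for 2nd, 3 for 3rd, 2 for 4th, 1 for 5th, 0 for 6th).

Liam

Kira: 14×4 + 16×3 + 10×2 + 17×5 + 13×0 + 9×0 + 10×5 = 259
Ivy: 14×1 + 16×2 + 10×1 + 17×1 + 13×1 + 9×5 + 10×4 = 171
Dev: 14×0 + 16×1 + 10×3 + 17×4 + 13×2 + 9×2 + 10×2 = 178
Ben: 14×2 + 16×5 + 10×0 + 17×2 + 13×5 + 9×3 + 10×0 = 234
Emma: 14×3 + 16×0 + 10×4 + 17×0 + 13×4 + 9×1 + 10×1 = 153
Liam: 14×5 + 16×4 + 10×5 + 17×3 + 13×3 + 9×4 + 10×3 = 340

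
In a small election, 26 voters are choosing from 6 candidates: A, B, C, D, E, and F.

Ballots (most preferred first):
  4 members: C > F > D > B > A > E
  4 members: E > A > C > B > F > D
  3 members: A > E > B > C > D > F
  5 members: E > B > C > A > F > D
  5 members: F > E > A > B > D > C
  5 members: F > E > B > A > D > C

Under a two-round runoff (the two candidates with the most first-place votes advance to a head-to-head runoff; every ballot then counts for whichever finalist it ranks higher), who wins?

F

Round 1 first-place votes: A 3, B 0, C 4, D 0, E 9, F 10. F and E advance.
Runoff: F is ranked above E on 14 ballots, E above F on 12.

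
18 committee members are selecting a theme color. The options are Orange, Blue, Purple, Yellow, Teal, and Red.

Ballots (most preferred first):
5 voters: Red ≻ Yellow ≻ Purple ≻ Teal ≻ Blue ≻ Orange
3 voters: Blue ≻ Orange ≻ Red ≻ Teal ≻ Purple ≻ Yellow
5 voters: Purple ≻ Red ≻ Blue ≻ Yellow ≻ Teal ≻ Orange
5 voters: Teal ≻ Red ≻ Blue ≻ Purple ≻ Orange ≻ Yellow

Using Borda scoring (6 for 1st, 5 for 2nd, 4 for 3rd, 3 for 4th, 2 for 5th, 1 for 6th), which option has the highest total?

Red

Orange: 5×1 + 3×5 + 5×1 + 5×2 = 35
Blue: 5×2 + 3×6 + 5×4 + 5×4 = 68
Purple: 5×4 + 3×2 + 5×6 + 5×3 = 71
Yellow: 5×5 + 3×1 + 5×3 + 5×1 = 48
Teal: 5×3 + 3×3 + 5×2 + 5×6 = 64
Red: 5×6 + 3×4 + 5×5 + 5×5 = 92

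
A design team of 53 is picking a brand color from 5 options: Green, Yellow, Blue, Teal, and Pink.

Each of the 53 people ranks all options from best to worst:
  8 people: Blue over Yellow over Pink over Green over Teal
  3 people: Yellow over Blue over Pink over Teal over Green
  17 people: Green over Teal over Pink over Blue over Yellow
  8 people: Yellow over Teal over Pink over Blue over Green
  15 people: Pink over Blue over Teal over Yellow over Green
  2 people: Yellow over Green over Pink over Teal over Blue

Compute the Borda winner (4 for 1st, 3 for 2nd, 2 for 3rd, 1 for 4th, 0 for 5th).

Pink

Green: 8×1 + 3×0 + 17×4 + 8×0 + 15×0 + 2×3 = 82
Yellow: 8×3 + 3×4 + 17×0 + 8×4 + 15×1 + 2×4 = 91
Blue: 8×4 + 3×3 + 17×1 + 8×1 + 15×3 + 2×0 = 111
Teal: 8×0 + 3×1 + 17×3 + 8×3 + 15×2 + 2×1 = 110
Pink: 8×2 + 3×2 + 17×2 + 8×2 + 15×4 + 2×2 = 136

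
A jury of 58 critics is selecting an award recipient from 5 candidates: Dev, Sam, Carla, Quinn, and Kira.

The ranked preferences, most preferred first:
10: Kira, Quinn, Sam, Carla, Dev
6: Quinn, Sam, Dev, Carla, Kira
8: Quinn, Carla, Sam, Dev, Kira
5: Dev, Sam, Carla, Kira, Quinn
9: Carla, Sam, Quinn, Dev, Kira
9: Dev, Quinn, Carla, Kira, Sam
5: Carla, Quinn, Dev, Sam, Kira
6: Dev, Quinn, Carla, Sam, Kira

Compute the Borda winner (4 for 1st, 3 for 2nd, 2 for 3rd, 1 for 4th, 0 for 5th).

Dev: 10×0 + 6×2 + 8×1 + 5×4 + 9×1 + 9×4 + 5×2 + 6×4 = 119
Sam: 10×2 + 6×3 + 8×2 + 5×3 + 9×3 + 9×0 + 5×1 + 6×1 = 107
Carla: 10×1 + 6×1 + 8×3 + 5×2 + 9×4 + 9×2 + 5×4 + 6×2 = 136
Quinn: 10×3 + 6×4 + 8×4 + 5×0 + 9×2 + 9×3 + 5×3 + 6×3 = 164
Kira: 10×4 + 6×0 + 8×0 + 5×1 + 9×0 + 9×1 + 5×0 + 6×0 = 54

Quinn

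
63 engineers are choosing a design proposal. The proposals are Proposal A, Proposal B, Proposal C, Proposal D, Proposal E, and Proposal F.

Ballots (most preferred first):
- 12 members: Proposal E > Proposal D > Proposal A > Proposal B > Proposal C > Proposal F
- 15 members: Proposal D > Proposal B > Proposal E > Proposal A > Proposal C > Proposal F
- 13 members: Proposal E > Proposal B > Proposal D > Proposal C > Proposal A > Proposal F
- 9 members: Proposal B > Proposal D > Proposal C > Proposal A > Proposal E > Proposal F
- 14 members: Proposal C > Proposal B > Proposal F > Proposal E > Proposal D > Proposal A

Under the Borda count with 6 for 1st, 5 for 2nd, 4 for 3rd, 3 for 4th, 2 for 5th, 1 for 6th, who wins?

Proposal A: 12×4 + 15×3 + 13×2 + 9×3 + 14×1 = 160
Proposal B: 12×3 + 15×5 + 13×5 + 9×6 + 14×5 = 300
Proposal C: 12×2 + 15×2 + 13×3 + 9×4 + 14×6 = 213
Proposal D: 12×5 + 15×6 + 13×4 + 9×5 + 14×2 = 275
Proposal E: 12×6 + 15×4 + 13×6 + 9×2 + 14×3 = 270
Proposal F: 12×1 + 15×1 + 13×1 + 9×1 + 14×4 = 105

Proposal B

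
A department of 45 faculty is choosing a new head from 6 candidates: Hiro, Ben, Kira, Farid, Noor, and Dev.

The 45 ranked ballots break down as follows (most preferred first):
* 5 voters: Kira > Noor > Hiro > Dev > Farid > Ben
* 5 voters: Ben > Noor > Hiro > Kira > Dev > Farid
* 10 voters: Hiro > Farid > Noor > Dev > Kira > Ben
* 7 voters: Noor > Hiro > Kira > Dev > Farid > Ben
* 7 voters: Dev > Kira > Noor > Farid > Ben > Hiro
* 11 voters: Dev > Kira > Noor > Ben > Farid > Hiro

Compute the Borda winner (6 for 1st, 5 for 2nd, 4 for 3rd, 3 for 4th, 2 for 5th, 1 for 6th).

Hiro: 5×4 + 5×4 + 10×6 + 7×5 + 7×1 + 11×1 = 153
Ben: 5×1 + 5×6 + 10×1 + 7×1 + 7×2 + 11×3 = 99
Kira: 5×6 + 5×3 + 10×2 + 7×4 + 7×5 + 11×5 = 183
Farid: 5×2 + 5×1 + 10×5 + 7×2 + 7×3 + 11×2 = 122
Noor: 5×5 + 5×5 + 10×4 + 7×6 + 7×4 + 11×4 = 204
Dev: 5×3 + 5×2 + 10×3 + 7×3 + 7×6 + 11×6 = 184

Noor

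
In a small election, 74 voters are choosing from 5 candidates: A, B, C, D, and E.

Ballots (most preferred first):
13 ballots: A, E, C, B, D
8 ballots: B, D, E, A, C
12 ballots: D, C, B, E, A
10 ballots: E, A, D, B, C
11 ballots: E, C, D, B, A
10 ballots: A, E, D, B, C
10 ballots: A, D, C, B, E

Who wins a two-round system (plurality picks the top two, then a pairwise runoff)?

E

Round 1 first-place votes: A 33, B 8, C 0, D 12, E 21. A and E advance.
Runoff: A is ranked above E on 33 ballots, E above A on 41.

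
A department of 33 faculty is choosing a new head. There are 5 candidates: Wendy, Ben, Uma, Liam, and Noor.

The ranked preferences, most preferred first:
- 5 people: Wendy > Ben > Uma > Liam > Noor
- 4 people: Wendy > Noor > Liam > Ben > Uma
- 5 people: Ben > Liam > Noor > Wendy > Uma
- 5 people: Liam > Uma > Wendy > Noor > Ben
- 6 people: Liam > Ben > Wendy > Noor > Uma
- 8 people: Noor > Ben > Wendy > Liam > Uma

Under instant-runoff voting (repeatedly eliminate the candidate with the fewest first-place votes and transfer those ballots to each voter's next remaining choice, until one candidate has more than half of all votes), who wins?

Round 1: Wendy 9, Ben 5, Uma 0, Liam 11, Noor 8. Uma eliminated.
Round 2: Wendy 9, Ben 5, Liam 11, Noor 8. Ben eliminated.
Round 3: Wendy 9, Liam 16, Noor 8. Noor eliminated.
Round 4: Wendy 17, Liam 16. Wendy has a majority (≥17).

Wendy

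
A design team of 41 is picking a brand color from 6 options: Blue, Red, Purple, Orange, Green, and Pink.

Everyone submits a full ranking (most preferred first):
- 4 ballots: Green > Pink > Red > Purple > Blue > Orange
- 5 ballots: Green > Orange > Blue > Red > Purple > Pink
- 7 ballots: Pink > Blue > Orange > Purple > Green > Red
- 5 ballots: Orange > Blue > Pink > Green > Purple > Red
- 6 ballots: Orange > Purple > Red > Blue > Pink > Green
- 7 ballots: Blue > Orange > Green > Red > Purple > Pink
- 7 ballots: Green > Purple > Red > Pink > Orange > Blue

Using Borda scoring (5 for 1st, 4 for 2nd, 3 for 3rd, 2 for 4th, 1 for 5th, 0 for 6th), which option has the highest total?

Blue: 4×1 + 5×3 + 7×4 + 5×4 + 6×2 + 7×5 + 7×0 = 114
Red: 4×3 + 5×2 + 7×0 + 5×0 + 6×3 + 7×2 + 7×3 = 75
Purple: 4×2 + 5×1 + 7×2 + 5×1 + 6×4 + 7×1 + 7×4 = 91
Orange: 4×0 + 5×4 + 7×3 + 5×5 + 6×5 + 7×4 + 7×1 = 131
Green: 4×5 + 5×5 + 7×1 + 5×2 + 6×0 + 7×3 + 7×5 = 118
Pink: 4×4 + 5×0 + 7×5 + 5×3 + 6×1 + 7×0 + 7×2 = 86

Orange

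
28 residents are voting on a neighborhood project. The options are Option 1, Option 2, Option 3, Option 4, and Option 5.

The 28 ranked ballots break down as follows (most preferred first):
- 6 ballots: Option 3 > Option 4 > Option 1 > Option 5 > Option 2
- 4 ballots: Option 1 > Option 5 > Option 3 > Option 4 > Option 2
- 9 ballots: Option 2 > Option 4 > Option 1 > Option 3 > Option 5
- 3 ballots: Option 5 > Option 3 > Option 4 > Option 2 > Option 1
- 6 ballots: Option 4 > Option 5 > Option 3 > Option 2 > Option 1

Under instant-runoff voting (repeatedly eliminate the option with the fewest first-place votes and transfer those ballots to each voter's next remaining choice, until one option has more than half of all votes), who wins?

Round 1: Option 1 4, Option 2 9, Option 3 6, Option 4 6, Option 5 3. Option 5 eliminated.
Round 2: Option 1 4, Option 2 9, Option 3 9, Option 4 6. Option 1 eliminated.
Round 3: Option 2 9, Option 3 13, Option 4 6. Option 4 eliminated.
Round 4: Option 2 9, Option 3 19. Option 3 has a majority (≥15).

Option 3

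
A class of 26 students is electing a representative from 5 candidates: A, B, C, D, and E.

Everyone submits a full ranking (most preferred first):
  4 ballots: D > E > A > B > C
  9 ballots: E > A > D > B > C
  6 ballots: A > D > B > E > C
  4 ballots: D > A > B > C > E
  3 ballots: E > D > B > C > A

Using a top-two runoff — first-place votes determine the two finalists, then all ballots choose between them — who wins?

D

Round 1 first-place votes: A 6, B 0, C 0, D 8, E 12. E and D advance.
Runoff: E is ranked above D on 12 ballots, D above E on 14.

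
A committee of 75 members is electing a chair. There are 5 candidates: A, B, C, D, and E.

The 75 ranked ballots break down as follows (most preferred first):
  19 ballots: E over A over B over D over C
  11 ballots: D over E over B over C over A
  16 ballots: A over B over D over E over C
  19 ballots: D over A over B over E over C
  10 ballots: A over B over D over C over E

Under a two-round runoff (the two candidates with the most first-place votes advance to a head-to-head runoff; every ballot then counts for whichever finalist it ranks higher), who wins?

A

Round 1 first-place votes: A 26, B 0, C 0, D 30, E 19. D and A advance.
Runoff: D is ranked above A on 30 ballots, A above D on 45.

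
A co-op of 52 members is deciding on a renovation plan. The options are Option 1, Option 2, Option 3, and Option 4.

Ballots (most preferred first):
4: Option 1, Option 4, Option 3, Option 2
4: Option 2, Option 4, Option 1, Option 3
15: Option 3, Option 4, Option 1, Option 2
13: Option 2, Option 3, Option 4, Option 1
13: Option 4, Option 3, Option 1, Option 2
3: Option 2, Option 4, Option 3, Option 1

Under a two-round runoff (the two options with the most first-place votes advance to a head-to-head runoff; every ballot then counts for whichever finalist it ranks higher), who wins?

Option 3

Round 1 first-place votes: Option 1 4, Option 2 20, Option 3 15, Option 4 13. Option 2 and Option 3 advance.
Runoff: Option 2 is ranked above Option 3 on 20 ballots, Option 3 above Option 2 on 32.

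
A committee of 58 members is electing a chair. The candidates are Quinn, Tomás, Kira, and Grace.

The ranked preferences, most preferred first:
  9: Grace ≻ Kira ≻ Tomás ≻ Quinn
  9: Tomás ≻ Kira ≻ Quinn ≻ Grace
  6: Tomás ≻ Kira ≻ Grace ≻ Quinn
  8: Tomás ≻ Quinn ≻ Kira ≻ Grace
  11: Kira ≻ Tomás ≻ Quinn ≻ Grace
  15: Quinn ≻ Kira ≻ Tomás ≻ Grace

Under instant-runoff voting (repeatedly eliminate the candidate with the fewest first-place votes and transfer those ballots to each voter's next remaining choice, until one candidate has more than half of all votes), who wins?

Kira

Round 1: Quinn 15, Tomás 23, Kira 11, Grace 9. Grace eliminated.
Round 2: Quinn 15, Tomás 23, Kira 20. Quinn eliminated.
Round 3: Tomás 23, Kira 35. Kira has a majority (≥30).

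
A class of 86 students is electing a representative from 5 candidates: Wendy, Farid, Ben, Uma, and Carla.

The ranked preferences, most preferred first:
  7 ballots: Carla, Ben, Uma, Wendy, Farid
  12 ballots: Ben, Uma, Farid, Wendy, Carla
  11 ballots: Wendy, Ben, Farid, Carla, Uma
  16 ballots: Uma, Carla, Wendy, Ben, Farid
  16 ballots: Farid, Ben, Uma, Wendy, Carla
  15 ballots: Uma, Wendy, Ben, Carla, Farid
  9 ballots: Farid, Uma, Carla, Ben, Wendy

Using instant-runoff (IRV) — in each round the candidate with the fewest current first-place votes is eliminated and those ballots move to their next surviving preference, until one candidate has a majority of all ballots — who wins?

Round 1: Wendy 11, Farid 25, Ben 12, Uma 31, Carla 7. Carla eliminated.
Round 2: Wendy 11, Farid 25, Ben 19, Uma 31. Wendy eliminated.
Round 3: Farid 25, Ben 30, Uma 31. Farid eliminated.
Round 4: Ben 46, Uma 40. Ben has a majority (≥44).

Ben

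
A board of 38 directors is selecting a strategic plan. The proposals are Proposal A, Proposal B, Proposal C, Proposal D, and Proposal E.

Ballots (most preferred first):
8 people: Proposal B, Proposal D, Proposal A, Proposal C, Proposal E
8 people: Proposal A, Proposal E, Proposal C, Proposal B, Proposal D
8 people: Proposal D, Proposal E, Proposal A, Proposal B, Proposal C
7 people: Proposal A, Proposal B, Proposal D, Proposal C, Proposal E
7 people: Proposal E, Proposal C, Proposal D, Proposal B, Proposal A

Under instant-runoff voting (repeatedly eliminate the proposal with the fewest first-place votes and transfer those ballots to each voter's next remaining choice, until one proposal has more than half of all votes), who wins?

Round 1: Proposal A 15, Proposal B 8, Proposal C 0, Proposal D 8, Proposal E 7. Proposal C eliminated.
Round 2: Proposal A 15, Proposal B 8, Proposal D 8, Proposal E 7. Proposal E eliminated.
Round 3: Proposal A 15, Proposal B 8, Proposal D 15. Proposal B eliminated.
Round 4: Proposal A 15, Proposal D 23. Proposal D has a majority (≥20).

Proposal D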